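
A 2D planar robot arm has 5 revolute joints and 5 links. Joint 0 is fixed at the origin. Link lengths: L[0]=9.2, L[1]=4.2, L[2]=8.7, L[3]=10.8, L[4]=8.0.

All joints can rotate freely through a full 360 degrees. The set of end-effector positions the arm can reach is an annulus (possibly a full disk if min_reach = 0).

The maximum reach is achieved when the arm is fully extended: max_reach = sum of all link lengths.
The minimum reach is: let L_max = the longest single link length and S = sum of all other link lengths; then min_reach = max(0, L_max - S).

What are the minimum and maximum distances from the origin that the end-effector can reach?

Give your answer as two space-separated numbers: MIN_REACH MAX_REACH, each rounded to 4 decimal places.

Answer: 0.0000 40.9000

Derivation:
Link lengths: [9.2, 4.2, 8.7, 10.8, 8.0]
max_reach = 9.2 + 4.2 + 8.7 + 10.8 + 8 = 40.9
L_max = max([9.2, 4.2, 8.7, 10.8, 8.0]) = 10.8
S (sum of others) = 40.9 - 10.8 = 30.1
min_reach = max(0, 10.8 - 30.1) = max(0, -19.3) = 0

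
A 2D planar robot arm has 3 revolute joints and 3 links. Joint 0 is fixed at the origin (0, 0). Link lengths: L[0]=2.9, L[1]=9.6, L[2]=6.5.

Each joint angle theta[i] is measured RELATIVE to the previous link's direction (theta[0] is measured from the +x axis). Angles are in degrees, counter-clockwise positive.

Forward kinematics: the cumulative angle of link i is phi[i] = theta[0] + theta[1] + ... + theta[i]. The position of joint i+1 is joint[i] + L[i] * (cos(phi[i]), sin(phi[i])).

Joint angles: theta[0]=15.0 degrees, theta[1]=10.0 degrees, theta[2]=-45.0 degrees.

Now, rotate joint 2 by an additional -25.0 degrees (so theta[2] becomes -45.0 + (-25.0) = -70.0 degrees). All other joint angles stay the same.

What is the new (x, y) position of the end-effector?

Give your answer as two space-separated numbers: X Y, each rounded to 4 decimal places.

Answer: 16.0979 0.2115

Derivation:
joint[0] = (0.0000, 0.0000)  (base)
link 0: phi[0] = 15 = 15 deg
  cos(15 deg) = 0.9659, sin(15 deg) = 0.2588
  joint[1] = (0.0000, 0.0000) + 2.9 * (0.9659, 0.2588) = (0.0000 + 2.8012, 0.0000 + 0.7506) = (2.8012, 0.7506)
link 1: phi[1] = 15 + 10 = 25 deg
  cos(25 deg) = 0.9063, sin(25 deg) = 0.4226
  joint[2] = (2.8012, 0.7506) + 9.6 * (0.9063, 0.4226) = (2.8012 + 8.7006, 0.7506 + 4.0571) = (11.5017, 4.8077)
link 2: phi[2] = 15 + 10 + -70 = -45 deg
  cos(-45 deg) = 0.7071, sin(-45 deg) = -0.7071
  joint[3] = (11.5017, 4.8077) + 6.5 * (0.7071, -0.7071) = (11.5017 + 4.5962, 4.8077 + -4.5962) = (16.0979, 0.2115)
End effector: (16.0979, 0.2115)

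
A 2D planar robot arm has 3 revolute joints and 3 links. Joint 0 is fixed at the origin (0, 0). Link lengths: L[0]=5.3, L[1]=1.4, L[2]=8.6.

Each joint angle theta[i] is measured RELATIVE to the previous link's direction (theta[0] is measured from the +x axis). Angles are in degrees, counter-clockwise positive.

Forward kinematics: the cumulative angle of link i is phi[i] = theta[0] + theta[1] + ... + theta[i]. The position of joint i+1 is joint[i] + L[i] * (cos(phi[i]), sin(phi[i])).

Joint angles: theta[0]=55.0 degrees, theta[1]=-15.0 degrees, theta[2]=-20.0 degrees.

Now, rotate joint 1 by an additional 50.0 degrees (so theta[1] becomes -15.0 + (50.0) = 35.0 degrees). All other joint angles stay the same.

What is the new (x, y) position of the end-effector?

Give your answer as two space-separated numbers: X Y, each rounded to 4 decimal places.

joint[0] = (0.0000, 0.0000)  (base)
link 0: phi[0] = 55 = 55 deg
  cos(55 deg) = 0.5736, sin(55 deg) = 0.8192
  joint[1] = (0.0000, 0.0000) + 5.3 * (0.5736, 0.8192) = (0.0000 + 3.0400, 0.0000 + 4.3415) = (3.0400, 4.3415)
link 1: phi[1] = 55 + 35 = 90 deg
  cos(90 deg) = 0.0000, sin(90 deg) = 1.0000
  joint[2] = (3.0400, 4.3415) + 1.4 * (0.0000, 1.0000) = (3.0400 + 0.0000, 4.3415 + 1.4000) = (3.0400, 5.7415)
link 2: phi[2] = 55 + 35 + -20 = 70 deg
  cos(70 deg) = 0.3420, sin(70 deg) = 0.9397
  joint[3] = (3.0400, 5.7415) + 8.6 * (0.3420, 0.9397) = (3.0400 + 2.9414, 5.7415 + 8.0814) = (5.9813, 13.8229)
End effector: (5.9813, 13.8229)

Answer: 5.9813 13.8229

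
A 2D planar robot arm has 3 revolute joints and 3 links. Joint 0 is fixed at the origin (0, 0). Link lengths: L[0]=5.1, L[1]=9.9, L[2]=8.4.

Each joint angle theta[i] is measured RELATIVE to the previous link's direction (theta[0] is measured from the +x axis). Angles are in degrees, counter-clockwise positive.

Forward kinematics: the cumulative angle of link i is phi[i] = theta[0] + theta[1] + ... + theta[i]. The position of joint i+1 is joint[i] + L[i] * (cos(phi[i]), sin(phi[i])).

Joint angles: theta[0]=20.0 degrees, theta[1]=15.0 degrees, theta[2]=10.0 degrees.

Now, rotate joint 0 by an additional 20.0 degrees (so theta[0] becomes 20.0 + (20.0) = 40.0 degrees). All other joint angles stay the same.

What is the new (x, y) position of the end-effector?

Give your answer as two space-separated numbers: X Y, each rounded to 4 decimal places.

joint[0] = (0.0000, 0.0000)  (base)
link 0: phi[0] = 40 = 40 deg
  cos(40 deg) = 0.7660, sin(40 deg) = 0.6428
  joint[1] = (0.0000, 0.0000) + 5.1 * (0.7660, 0.6428) = (0.0000 + 3.9068, 0.0000 + 3.2782) = (3.9068, 3.2782)
link 1: phi[1] = 40 + 15 = 55 deg
  cos(55 deg) = 0.5736, sin(55 deg) = 0.8192
  joint[2] = (3.9068, 3.2782) + 9.9 * (0.5736, 0.8192) = (3.9068 + 5.6784, 3.2782 + 8.1096) = (9.5852, 11.3878)
link 2: phi[2] = 40 + 15 + 10 = 65 deg
  cos(65 deg) = 0.4226, sin(65 deg) = 0.9063
  joint[3] = (9.5852, 11.3878) + 8.4 * (0.4226, 0.9063) = (9.5852 + 3.5500, 11.3878 + 7.6130) = (13.1352, 19.0008)
End effector: (13.1352, 19.0008)

Answer: 13.1352 19.0008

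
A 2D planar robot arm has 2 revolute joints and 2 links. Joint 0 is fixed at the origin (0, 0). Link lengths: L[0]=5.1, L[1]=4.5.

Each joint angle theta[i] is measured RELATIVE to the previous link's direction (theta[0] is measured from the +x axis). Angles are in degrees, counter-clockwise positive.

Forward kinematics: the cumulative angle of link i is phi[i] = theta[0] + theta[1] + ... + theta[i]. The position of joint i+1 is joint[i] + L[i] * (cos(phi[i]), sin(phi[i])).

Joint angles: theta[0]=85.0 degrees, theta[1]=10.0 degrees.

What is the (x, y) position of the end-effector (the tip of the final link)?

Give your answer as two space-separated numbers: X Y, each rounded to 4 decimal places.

Answer: 0.0523 9.5635

Derivation:
joint[0] = (0.0000, 0.0000)  (base)
link 0: phi[0] = 85 = 85 deg
  cos(85 deg) = 0.0872, sin(85 deg) = 0.9962
  joint[1] = (0.0000, 0.0000) + 5.1 * (0.0872, 0.9962) = (0.0000 + 0.4445, 0.0000 + 5.0806) = (0.4445, 5.0806)
link 1: phi[1] = 85 + 10 = 95 deg
  cos(95 deg) = -0.0872, sin(95 deg) = 0.9962
  joint[2] = (0.4445, 5.0806) + 4.5 * (-0.0872, 0.9962) = (0.4445 + -0.3922, 5.0806 + 4.4829) = (0.0523, 9.5635)
End effector: (0.0523, 9.5635)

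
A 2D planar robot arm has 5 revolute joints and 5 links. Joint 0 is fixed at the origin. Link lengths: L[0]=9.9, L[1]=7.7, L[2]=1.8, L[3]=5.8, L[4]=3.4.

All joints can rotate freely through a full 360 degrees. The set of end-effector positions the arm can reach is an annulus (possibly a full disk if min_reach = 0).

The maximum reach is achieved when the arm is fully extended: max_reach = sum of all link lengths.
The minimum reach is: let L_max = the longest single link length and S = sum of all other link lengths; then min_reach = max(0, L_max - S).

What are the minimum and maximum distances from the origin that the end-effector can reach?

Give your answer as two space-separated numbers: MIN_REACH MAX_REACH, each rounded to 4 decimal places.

Answer: 0.0000 28.6000

Derivation:
Link lengths: [9.9, 7.7, 1.8, 5.8, 3.4]
max_reach = 9.9 + 7.7 + 1.8 + 5.8 + 3.4 = 28.6
L_max = max([9.9, 7.7, 1.8, 5.8, 3.4]) = 9.9
S (sum of others) = 28.6 - 9.9 = 18.7
min_reach = max(0, 9.9 - 18.7) = max(0, -8.8) = 0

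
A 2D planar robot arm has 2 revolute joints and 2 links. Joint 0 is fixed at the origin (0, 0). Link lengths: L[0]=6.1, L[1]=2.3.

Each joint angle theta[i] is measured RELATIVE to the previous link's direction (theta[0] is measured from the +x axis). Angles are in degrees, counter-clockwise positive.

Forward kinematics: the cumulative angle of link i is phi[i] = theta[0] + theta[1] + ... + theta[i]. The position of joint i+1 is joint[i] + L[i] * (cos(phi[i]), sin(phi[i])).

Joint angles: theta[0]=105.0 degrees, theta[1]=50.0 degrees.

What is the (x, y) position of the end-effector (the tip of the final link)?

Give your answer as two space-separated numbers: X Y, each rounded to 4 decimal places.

Answer: -3.6633 6.8642

Derivation:
joint[0] = (0.0000, 0.0000)  (base)
link 0: phi[0] = 105 = 105 deg
  cos(105 deg) = -0.2588, sin(105 deg) = 0.9659
  joint[1] = (0.0000, 0.0000) + 6.1 * (-0.2588, 0.9659) = (0.0000 + -1.5788, 0.0000 + 5.8921) = (-1.5788, 5.8921)
link 1: phi[1] = 105 + 50 = 155 deg
  cos(155 deg) = -0.9063, sin(155 deg) = 0.4226
  joint[2] = (-1.5788, 5.8921) + 2.3 * (-0.9063, 0.4226) = (-1.5788 + -2.0845, 5.8921 + 0.9720) = (-3.6633, 6.8642)
End effector: (-3.6633, 6.8642)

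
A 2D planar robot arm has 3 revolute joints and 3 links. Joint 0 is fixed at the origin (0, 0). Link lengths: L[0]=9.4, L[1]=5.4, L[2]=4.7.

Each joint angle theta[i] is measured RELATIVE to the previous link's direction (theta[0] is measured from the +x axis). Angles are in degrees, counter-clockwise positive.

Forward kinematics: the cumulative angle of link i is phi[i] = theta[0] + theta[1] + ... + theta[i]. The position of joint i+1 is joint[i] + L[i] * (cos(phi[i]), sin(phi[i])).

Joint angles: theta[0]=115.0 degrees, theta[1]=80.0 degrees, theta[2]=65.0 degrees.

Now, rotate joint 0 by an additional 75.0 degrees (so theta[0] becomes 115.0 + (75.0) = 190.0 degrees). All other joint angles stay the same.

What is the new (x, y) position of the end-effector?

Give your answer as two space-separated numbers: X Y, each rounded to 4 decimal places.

Answer: -4.9975 -9.0186

Derivation:
joint[0] = (0.0000, 0.0000)  (base)
link 0: phi[0] = 190 = 190 deg
  cos(190 deg) = -0.9848, sin(190 deg) = -0.1736
  joint[1] = (0.0000, 0.0000) + 9.4 * (-0.9848, -0.1736) = (0.0000 + -9.2572, 0.0000 + -1.6323) = (-9.2572, -1.6323)
link 1: phi[1] = 190 + 80 = 270 deg
  cos(270 deg) = -0.0000, sin(270 deg) = -1.0000
  joint[2] = (-9.2572, -1.6323) + 5.4 * (-0.0000, -1.0000) = (-9.2572 + -0.0000, -1.6323 + -5.4000) = (-9.2572, -7.0323)
link 2: phi[2] = 190 + 80 + 65 = 335 deg
  cos(335 deg) = 0.9063, sin(335 deg) = -0.4226
  joint[3] = (-9.2572, -7.0323) + 4.7 * (0.9063, -0.4226) = (-9.2572 + 4.2596, -7.0323 + -1.9863) = (-4.9975, -9.0186)
End effector: (-4.9975, -9.0186)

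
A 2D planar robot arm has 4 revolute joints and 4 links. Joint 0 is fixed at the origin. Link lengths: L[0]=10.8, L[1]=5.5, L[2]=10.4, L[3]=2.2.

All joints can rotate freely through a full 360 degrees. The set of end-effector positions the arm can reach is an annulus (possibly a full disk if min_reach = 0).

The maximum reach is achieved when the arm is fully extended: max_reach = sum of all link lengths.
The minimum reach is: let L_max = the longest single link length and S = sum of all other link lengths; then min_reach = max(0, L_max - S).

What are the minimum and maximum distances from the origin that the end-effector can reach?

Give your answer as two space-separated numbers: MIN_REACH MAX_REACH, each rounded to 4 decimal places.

Answer: 0.0000 28.9000

Derivation:
Link lengths: [10.8, 5.5, 10.4, 2.2]
max_reach = 10.8 + 5.5 + 10.4 + 2.2 = 28.9
L_max = max([10.8, 5.5, 10.4, 2.2]) = 10.8
S (sum of others) = 28.9 - 10.8 = 18.1
min_reach = max(0, 10.8 - 18.1) = max(0, -7.3) = 0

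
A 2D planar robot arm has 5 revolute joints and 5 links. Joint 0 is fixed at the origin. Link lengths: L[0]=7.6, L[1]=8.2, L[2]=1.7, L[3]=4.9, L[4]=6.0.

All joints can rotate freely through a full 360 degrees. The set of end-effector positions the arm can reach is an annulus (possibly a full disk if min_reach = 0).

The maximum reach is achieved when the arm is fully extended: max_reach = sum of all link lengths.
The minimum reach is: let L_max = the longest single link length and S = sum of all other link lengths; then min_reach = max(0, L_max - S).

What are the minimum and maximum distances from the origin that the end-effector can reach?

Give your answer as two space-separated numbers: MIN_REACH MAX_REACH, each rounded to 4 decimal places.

Link lengths: [7.6, 8.2, 1.7, 4.9, 6.0]
max_reach = 7.6 + 8.2 + 1.7 + 4.9 + 6 = 28.4
L_max = max([7.6, 8.2, 1.7, 4.9, 6.0]) = 8.2
S (sum of others) = 28.4 - 8.2 = 20.2
min_reach = max(0, 8.2 - 20.2) = max(0, -12) = 0

Answer: 0.0000 28.4000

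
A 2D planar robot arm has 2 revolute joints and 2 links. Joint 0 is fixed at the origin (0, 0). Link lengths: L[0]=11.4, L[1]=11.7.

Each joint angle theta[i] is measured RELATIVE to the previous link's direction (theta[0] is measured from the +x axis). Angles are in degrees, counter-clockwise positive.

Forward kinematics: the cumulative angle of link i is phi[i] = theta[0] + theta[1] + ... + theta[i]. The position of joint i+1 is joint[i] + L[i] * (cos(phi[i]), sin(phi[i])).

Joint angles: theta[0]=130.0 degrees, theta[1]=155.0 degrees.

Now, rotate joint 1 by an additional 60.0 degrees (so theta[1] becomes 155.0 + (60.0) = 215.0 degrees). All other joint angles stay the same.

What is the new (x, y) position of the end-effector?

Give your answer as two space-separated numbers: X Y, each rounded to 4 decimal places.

Answer: 3.9736 5.7047

Derivation:
joint[0] = (0.0000, 0.0000)  (base)
link 0: phi[0] = 130 = 130 deg
  cos(130 deg) = -0.6428, sin(130 deg) = 0.7660
  joint[1] = (0.0000, 0.0000) + 11.4 * (-0.6428, 0.7660) = (0.0000 + -7.3278, 0.0000 + 8.7329) = (-7.3278, 8.7329)
link 1: phi[1] = 130 + 215 = 345 deg
  cos(345 deg) = 0.9659, sin(345 deg) = -0.2588
  joint[2] = (-7.3278, 8.7329) + 11.7 * (0.9659, -0.2588) = (-7.3278 + 11.3013, 8.7329 + -3.0282) = (3.9736, 5.7047)
End effector: (3.9736, 5.7047)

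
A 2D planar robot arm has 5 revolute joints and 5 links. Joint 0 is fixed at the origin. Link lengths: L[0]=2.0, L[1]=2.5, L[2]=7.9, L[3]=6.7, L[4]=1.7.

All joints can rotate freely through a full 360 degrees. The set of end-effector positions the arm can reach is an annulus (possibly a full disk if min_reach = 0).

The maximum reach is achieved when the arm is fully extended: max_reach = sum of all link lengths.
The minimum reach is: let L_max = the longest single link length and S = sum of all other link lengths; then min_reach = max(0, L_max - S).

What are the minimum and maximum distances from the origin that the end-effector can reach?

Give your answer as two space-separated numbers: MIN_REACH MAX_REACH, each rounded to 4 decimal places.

Link lengths: [2.0, 2.5, 7.9, 6.7, 1.7]
max_reach = 2 + 2.5 + 7.9 + 6.7 + 1.7 = 20.8
L_max = max([2.0, 2.5, 7.9, 6.7, 1.7]) = 7.9
S (sum of others) = 20.8 - 7.9 = 12.9
min_reach = max(0, 7.9 - 12.9) = max(0, -5) = 0

Answer: 0.0000 20.8000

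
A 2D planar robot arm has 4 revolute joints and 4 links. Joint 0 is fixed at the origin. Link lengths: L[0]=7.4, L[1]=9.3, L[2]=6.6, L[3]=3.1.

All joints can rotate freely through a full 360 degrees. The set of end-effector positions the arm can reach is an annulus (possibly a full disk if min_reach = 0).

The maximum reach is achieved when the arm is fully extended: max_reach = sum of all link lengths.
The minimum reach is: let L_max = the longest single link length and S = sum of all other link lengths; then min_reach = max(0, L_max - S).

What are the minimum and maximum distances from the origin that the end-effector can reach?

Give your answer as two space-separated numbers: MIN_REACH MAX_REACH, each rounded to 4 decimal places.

Answer: 0.0000 26.4000

Derivation:
Link lengths: [7.4, 9.3, 6.6, 3.1]
max_reach = 7.4 + 9.3 + 6.6 + 3.1 = 26.4
L_max = max([7.4, 9.3, 6.6, 3.1]) = 9.3
S (sum of others) = 26.4 - 9.3 = 17.1
min_reach = max(0, 9.3 - 17.1) = max(0, -7.8) = 0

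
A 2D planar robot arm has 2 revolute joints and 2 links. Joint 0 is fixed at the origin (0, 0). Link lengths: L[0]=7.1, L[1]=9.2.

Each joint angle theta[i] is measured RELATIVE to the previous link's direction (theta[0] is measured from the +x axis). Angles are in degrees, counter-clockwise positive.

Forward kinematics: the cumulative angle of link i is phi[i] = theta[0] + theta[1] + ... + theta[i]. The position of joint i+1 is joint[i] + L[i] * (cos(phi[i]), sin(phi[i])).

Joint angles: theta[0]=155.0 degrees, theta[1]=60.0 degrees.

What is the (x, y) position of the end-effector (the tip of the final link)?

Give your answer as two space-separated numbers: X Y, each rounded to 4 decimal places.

joint[0] = (0.0000, 0.0000)  (base)
link 0: phi[0] = 155 = 155 deg
  cos(155 deg) = -0.9063, sin(155 deg) = 0.4226
  joint[1] = (0.0000, 0.0000) + 7.1 * (-0.9063, 0.4226) = (0.0000 + -6.4348, 0.0000 + 3.0006) = (-6.4348, 3.0006)
link 1: phi[1] = 155 + 60 = 215 deg
  cos(215 deg) = -0.8192, sin(215 deg) = -0.5736
  joint[2] = (-6.4348, 3.0006) + 9.2 * (-0.8192, -0.5736) = (-6.4348 + -7.5362, 3.0006 + -5.2769) = (-13.9710, -2.2763)
End effector: (-13.9710, -2.2763)

Answer: -13.9710 -2.2763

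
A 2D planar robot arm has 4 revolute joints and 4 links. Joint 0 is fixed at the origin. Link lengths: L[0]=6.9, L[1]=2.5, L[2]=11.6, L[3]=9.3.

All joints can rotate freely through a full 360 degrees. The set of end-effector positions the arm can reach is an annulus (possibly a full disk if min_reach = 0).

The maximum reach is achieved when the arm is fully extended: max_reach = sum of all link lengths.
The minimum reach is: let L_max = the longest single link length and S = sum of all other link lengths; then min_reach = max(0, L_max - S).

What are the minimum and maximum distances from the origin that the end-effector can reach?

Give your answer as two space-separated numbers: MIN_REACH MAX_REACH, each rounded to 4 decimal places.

Answer: 0.0000 30.3000

Derivation:
Link lengths: [6.9, 2.5, 11.6, 9.3]
max_reach = 6.9 + 2.5 + 11.6 + 9.3 = 30.3
L_max = max([6.9, 2.5, 11.6, 9.3]) = 11.6
S (sum of others) = 30.3 - 11.6 = 18.7
min_reach = max(0, 11.6 - 18.7) = max(0, -7.1) = 0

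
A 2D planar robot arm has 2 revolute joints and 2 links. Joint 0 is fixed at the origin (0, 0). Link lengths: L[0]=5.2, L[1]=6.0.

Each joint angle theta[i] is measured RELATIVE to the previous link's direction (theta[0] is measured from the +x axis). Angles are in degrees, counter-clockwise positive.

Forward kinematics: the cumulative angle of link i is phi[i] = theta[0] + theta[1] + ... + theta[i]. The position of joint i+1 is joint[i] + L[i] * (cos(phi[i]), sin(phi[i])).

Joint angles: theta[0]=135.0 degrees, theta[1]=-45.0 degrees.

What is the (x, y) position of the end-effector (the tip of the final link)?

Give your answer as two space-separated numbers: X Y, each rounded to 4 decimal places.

Answer: -3.6770 9.6770

Derivation:
joint[0] = (0.0000, 0.0000)  (base)
link 0: phi[0] = 135 = 135 deg
  cos(135 deg) = -0.7071, sin(135 deg) = 0.7071
  joint[1] = (0.0000, 0.0000) + 5.2 * (-0.7071, 0.7071) = (0.0000 + -3.6770, 0.0000 + 3.6770) = (-3.6770, 3.6770)
link 1: phi[1] = 135 + -45 = 90 deg
  cos(90 deg) = 0.0000, sin(90 deg) = 1.0000
  joint[2] = (-3.6770, 3.6770) + 6 * (0.0000, 1.0000) = (-3.6770 + 0.0000, 3.6770 + 6.0000) = (-3.6770, 9.6770)
End effector: (-3.6770, 9.6770)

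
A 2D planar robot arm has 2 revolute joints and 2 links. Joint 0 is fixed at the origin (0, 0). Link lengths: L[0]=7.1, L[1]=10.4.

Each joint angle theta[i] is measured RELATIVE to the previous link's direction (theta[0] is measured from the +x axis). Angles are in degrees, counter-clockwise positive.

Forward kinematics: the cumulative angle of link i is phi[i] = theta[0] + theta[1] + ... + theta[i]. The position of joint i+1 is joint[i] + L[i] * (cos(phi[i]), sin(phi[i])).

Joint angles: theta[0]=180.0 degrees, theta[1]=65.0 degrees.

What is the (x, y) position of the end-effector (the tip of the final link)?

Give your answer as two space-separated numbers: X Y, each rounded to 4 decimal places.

Answer: -11.4952 -9.4256

Derivation:
joint[0] = (0.0000, 0.0000)  (base)
link 0: phi[0] = 180 = 180 deg
  cos(180 deg) = -1.0000, sin(180 deg) = 0.0000
  joint[1] = (0.0000, 0.0000) + 7.1 * (-1.0000, 0.0000) = (0.0000 + -7.1000, 0.0000 + 0.0000) = (-7.1000, 0.0000)
link 1: phi[1] = 180 + 65 = 245 deg
  cos(245 deg) = -0.4226, sin(245 deg) = -0.9063
  joint[2] = (-7.1000, 0.0000) + 10.4 * (-0.4226, -0.9063) = (-7.1000 + -4.3952, 0.0000 + -9.4256) = (-11.4952, -9.4256)
End effector: (-11.4952, -9.4256)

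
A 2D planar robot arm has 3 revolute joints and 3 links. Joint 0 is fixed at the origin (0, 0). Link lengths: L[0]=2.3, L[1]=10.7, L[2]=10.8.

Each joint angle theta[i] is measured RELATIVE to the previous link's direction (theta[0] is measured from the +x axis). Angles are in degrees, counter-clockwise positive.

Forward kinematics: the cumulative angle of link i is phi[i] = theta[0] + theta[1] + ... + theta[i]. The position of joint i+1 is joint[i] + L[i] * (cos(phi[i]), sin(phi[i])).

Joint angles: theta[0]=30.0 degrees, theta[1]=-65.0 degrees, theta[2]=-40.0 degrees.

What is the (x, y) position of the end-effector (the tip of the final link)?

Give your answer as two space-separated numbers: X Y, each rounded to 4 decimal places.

joint[0] = (0.0000, 0.0000)  (base)
link 0: phi[0] = 30 = 30 deg
  cos(30 deg) = 0.8660, sin(30 deg) = 0.5000
  joint[1] = (0.0000, 0.0000) + 2.3 * (0.8660, 0.5000) = (0.0000 + 1.9919, 0.0000 + 1.1500) = (1.9919, 1.1500)
link 1: phi[1] = 30 + -65 = -35 deg
  cos(-35 deg) = 0.8192, sin(-35 deg) = -0.5736
  joint[2] = (1.9919, 1.1500) + 10.7 * (0.8192, -0.5736) = (1.9919 + 8.7649, 1.1500 + -6.1373) = (10.7568, -4.9873)
link 2: phi[2] = 30 + -65 + -40 = -75 deg
  cos(-75 deg) = 0.2588, sin(-75 deg) = -0.9659
  joint[3] = (10.7568, -4.9873) + 10.8 * (0.2588, -0.9659) = (10.7568 + 2.7952, -4.9873 + -10.4320) = (13.5520, -15.4193)
End effector: (13.5520, -15.4193)

Answer: 13.5520 -15.4193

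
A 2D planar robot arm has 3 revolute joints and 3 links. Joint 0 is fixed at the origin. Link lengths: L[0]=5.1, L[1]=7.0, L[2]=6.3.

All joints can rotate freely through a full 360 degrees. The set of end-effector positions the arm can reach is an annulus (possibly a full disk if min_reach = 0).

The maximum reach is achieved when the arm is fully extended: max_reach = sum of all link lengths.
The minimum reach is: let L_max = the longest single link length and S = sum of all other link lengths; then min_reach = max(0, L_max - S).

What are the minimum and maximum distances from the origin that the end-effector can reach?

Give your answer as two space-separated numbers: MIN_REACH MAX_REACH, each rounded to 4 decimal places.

Answer: 0.0000 18.4000

Derivation:
Link lengths: [5.1, 7.0, 6.3]
max_reach = 5.1 + 7 + 6.3 = 18.4
L_max = max([5.1, 7.0, 6.3]) = 7
S (sum of others) = 18.4 - 7 = 11.4
min_reach = max(0, 7 - 11.4) = max(0, -4.4) = 0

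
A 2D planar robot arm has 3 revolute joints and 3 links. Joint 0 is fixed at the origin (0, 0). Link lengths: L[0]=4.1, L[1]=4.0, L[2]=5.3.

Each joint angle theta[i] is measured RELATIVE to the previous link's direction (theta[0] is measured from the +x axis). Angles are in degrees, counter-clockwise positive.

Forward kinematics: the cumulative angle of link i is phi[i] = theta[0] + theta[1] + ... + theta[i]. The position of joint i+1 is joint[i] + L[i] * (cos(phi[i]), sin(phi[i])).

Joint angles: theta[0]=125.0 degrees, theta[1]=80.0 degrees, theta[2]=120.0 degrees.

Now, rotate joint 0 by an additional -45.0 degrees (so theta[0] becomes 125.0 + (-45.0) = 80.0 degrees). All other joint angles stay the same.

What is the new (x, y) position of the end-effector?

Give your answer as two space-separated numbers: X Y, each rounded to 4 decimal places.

Answer: -2.1265 0.1863

Derivation:
joint[0] = (0.0000, 0.0000)  (base)
link 0: phi[0] = 80 = 80 deg
  cos(80 deg) = 0.1736, sin(80 deg) = 0.9848
  joint[1] = (0.0000, 0.0000) + 4.1 * (0.1736, 0.9848) = (0.0000 + 0.7120, 0.0000 + 4.0377) = (0.7120, 4.0377)
link 1: phi[1] = 80 + 80 = 160 deg
  cos(160 deg) = -0.9397, sin(160 deg) = 0.3420
  joint[2] = (0.7120, 4.0377) + 4 * (-0.9397, 0.3420) = (0.7120 + -3.7588, 4.0377 + 1.3681) = (-3.0468, 5.4058)
link 2: phi[2] = 80 + 80 + 120 = 280 deg
  cos(280 deg) = 0.1736, sin(280 deg) = -0.9848
  joint[3] = (-3.0468, 5.4058) + 5.3 * (0.1736, -0.9848) = (-3.0468 + 0.9203, 5.4058 + -5.2195) = (-2.1265, 0.1863)
End effector: (-2.1265, 0.1863)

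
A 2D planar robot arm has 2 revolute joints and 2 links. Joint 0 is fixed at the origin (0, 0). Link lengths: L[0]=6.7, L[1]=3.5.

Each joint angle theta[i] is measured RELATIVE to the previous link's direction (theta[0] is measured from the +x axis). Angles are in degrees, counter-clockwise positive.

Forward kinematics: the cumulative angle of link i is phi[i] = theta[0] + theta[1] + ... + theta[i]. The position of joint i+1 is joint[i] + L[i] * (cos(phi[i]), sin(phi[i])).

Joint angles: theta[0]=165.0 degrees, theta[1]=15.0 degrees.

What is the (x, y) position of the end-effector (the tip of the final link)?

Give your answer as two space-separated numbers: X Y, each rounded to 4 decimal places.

Answer: -9.9717 1.7341

Derivation:
joint[0] = (0.0000, 0.0000)  (base)
link 0: phi[0] = 165 = 165 deg
  cos(165 deg) = -0.9659, sin(165 deg) = 0.2588
  joint[1] = (0.0000, 0.0000) + 6.7 * (-0.9659, 0.2588) = (0.0000 + -6.4717, 0.0000 + 1.7341) = (-6.4717, 1.7341)
link 1: phi[1] = 165 + 15 = 180 deg
  cos(180 deg) = -1.0000, sin(180 deg) = 0.0000
  joint[2] = (-6.4717, 1.7341) + 3.5 * (-1.0000, 0.0000) = (-6.4717 + -3.5000, 1.7341 + 0.0000) = (-9.9717, 1.7341)
End effector: (-9.9717, 1.7341)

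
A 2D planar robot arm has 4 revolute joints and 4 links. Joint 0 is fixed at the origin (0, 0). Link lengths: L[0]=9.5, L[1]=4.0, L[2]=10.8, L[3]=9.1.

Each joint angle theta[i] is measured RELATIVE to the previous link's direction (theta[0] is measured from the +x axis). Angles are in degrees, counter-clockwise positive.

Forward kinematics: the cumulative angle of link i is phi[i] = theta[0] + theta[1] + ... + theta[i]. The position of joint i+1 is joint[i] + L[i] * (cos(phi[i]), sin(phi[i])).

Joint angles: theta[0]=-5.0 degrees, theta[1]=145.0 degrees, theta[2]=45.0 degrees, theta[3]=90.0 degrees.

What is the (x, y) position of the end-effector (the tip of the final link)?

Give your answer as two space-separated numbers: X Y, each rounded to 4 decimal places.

joint[0] = (0.0000, 0.0000)  (base)
link 0: phi[0] = -5 = -5 deg
  cos(-5 deg) = 0.9962, sin(-5 deg) = -0.0872
  joint[1] = (0.0000, 0.0000) + 9.5 * (0.9962, -0.0872) = (0.0000 + 9.4638, 0.0000 + -0.8280) = (9.4638, -0.8280)
link 1: phi[1] = -5 + 145 = 140 deg
  cos(140 deg) = -0.7660, sin(140 deg) = 0.6428
  joint[2] = (9.4638, -0.8280) + 4 * (-0.7660, 0.6428) = (9.4638 + -3.0642, -0.8280 + 2.5712) = (6.3997, 1.7432)
link 2: phi[2] = -5 + 145 + 45 = 185 deg
  cos(185 deg) = -0.9962, sin(185 deg) = -0.0872
  joint[3] = (6.3997, 1.7432) + 10.8 * (-0.9962, -0.0872) = (6.3997 + -10.7589, 1.7432 + -0.9413) = (-4.3592, 0.8019)
link 3: phi[3] = -5 + 145 + 45 + 90 = 275 deg
  cos(275 deg) = 0.0872, sin(275 deg) = -0.9962
  joint[4] = (-4.3592, 0.8019) + 9.1 * (0.0872, -0.9962) = (-4.3592 + 0.7931, 0.8019 + -9.0654) = (-3.5661, -8.2635)
End effector: (-3.5661, -8.2635)

Answer: -3.5661 -8.2635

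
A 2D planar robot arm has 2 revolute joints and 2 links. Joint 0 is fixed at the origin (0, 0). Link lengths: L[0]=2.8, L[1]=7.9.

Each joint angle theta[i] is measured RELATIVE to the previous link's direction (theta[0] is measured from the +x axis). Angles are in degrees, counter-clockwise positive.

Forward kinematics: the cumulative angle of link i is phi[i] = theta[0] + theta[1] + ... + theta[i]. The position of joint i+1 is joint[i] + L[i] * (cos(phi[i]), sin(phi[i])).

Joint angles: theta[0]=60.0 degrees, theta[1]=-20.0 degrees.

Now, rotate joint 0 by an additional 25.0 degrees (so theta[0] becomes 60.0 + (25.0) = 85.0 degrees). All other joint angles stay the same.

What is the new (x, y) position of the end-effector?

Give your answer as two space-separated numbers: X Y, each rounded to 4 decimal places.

joint[0] = (0.0000, 0.0000)  (base)
link 0: phi[0] = 85 = 85 deg
  cos(85 deg) = 0.0872, sin(85 deg) = 0.9962
  joint[1] = (0.0000, 0.0000) + 2.8 * (0.0872, 0.9962) = (0.0000 + 0.2440, 0.0000 + 2.7893) = (0.2440, 2.7893)
link 1: phi[1] = 85 + -20 = 65 deg
  cos(65 deg) = 0.4226, sin(65 deg) = 0.9063
  joint[2] = (0.2440, 2.7893) + 7.9 * (0.4226, 0.9063) = (0.2440 + 3.3387, 2.7893 + 7.1598) = (3.5827, 9.9492)
End effector: (3.5827, 9.9492)

Answer: 3.5827 9.9492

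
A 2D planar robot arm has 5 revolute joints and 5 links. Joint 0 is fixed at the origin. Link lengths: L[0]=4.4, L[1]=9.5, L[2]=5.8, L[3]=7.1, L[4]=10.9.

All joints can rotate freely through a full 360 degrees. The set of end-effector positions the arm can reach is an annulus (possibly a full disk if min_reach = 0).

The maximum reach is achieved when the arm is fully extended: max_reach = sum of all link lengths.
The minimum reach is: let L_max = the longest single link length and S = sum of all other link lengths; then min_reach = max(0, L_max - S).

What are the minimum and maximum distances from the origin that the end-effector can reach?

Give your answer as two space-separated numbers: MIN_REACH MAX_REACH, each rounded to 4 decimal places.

Answer: 0.0000 37.7000

Derivation:
Link lengths: [4.4, 9.5, 5.8, 7.1, 10.9]
max_reach = 4.4 + 9.5 + 5.8 + 7.1 + 10.9 = 37.7
L_max = max([4.4, 9.5, 5.8, 7.1, 10.9]) = 10.9
S (sum of others) = 37.7 - 10.9 = 26.8
min_reach = max(0, 10.9 - 26.8) = max(0, -15.9) = 0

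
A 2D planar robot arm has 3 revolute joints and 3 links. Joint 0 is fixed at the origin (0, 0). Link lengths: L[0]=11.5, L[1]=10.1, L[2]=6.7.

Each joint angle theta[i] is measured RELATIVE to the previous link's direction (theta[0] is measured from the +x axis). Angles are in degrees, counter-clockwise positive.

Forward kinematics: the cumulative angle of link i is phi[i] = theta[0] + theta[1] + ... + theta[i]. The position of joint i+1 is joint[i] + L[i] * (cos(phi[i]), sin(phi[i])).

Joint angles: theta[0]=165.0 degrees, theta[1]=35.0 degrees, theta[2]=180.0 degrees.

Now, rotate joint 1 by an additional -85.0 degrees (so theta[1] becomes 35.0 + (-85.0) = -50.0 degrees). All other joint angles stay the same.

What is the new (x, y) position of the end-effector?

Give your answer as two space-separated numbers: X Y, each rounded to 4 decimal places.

joint[0] = (0.0000, 0.0000)  (base)
link 0: phi[0] = 165 = 165 deg
  cos(165 deg) = -0.9659, sin(165 deg) = 0.2588
  joint[1] = (0.0000, 0.0000) + 11.5 * (-0.9659, 0.2588) = (0.0000 + -11.1081, 0.0000 + 2.9764) = (-11.1081, 2.9764)
link 1: phi[1] = 165 + -50 = 115 deg
  cos(115 deg) = -0.4226, sin(115 deg) = 0.9063
  joint[2] = (-11.1081, 2.9764) + 10.1 * (-0.4226, 0.9063) = (-11.1081 + -4.2684, 2.9764 + 9.1537) = (-15.3766, 12.1301)
link 2: phi[2] = 165 + -50 + 180 = 295 deg
  cos(295 deg) = 0.4226, sin(295 deg) = -0.9063
  joint[3] = (-15.3766, 12.1301) + 6.7 * (0.4226, -0.9063) = (-15.3766 + 2.8315, 12.1301 + -6.0723) = (-12.5450, 6.0579)
End effector: (-12.5450, 6.0579)

Answer: -12.5450 6.0579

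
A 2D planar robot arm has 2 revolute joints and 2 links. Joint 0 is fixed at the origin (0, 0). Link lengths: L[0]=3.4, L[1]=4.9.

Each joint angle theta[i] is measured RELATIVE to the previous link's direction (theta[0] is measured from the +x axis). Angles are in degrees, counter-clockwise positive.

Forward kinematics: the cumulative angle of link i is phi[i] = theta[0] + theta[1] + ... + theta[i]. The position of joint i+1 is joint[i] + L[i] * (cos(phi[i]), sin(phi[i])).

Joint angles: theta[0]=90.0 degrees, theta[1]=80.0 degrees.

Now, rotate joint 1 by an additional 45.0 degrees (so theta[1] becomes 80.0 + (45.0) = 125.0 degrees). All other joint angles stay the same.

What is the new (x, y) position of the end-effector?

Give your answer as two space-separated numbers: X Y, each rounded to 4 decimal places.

Answer: -4.0138 0.5895

Derivation:
joint[0] = (0.0000, 0.0000)  (base)
link 0: phi[0] = 90 = 90 deg
  cos(90 deg) = 0.0000, sin(90 deg) = 1.0000
  joint[1] = (0.0000, 0.0000) + 3.4 * (0.0000, 1.0000) = (0.0000 + 0.0000, 0.0000 + 3.4000) = (0.0000, 3.4000)
link 1: phi[1] = 90 + 125 = 215 deg
  cos(215 deg) = -0.8192, sin(215 deg) = -0.5736
  joint[2] = (0.0000, 3.4000) + 4.9 * (-0.8192, -0.5736) = (0.0000 + -4.0138, 3.4000 + -2.8105) = (-4.0138, 0.5895)
End effector: (-4.0138, 0.5895)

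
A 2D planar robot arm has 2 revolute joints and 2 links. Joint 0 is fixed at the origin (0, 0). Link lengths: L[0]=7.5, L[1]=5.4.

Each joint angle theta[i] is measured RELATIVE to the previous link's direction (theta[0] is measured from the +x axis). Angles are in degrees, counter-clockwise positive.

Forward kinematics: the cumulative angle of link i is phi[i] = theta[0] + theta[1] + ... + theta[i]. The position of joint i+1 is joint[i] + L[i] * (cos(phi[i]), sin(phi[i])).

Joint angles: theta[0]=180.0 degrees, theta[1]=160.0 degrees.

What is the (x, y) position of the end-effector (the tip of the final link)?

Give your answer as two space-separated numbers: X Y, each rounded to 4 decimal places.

joint[0] = (0.0000, 0.0000)  (base)
link 0: phi[0] = 180 = 180 deg
  cos(180 deg) = -1.0000, sin(180 deg) = 0.0000
  joint[1] = (0.0000, 0.0000) + 7.5 * (-1.0000, 0.0000) = (0.0000 + -7.5000, 0.0000 + 0.0000) = (-7.5000, 0.0000)
link 1: phi[1] = 180 + 160 = 340 deg
  cos(340 deg) = 0.9397, sin(340 deg) = -0.3420
  joint[2] = (-7.5000, 0.0000) + 5.4 * (0.9397, -0.3420) = (-7.5000 + 5.0743, 0.0000 + -1.8469) = (-2.4257, -1.8469)
End effector: (-2.4257, -1.8469)

Answer: -2.4257 -1.8469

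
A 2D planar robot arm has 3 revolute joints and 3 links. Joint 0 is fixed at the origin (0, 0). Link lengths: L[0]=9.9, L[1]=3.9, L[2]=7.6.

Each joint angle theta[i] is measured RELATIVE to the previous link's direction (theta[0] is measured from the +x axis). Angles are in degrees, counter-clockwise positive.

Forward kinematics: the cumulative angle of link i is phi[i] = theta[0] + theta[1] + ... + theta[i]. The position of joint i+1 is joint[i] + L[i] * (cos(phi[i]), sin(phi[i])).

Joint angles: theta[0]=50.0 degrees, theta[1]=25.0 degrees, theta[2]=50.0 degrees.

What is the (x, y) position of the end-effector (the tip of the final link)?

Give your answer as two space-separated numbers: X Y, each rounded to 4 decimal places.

joint[0] = (0.0000, 0.0000)  (base)
link 0: phi[0] = 50 = 50 deg
  cos(50 deg) = 0.6428, sin(50 deg) = 0.7660
  joint[1] = (0.0000, 0.0000) + 9.9 * (0.6428, 0.7660) = (0.0000 + 6.3636, 0.0000 + 7.5838) = (6.3636, 7.5838)
link 1: phi[1] = 50 + 25 = 75 deg
  cos(75 deg) = 0.2588, sin(75 deg) = 0.9659
  joint[2] = (6.3636, 7.5838) + 3.9 * (0.2588, 0.9659) = (6.3636 + 1.0094, 7.5838 + 3.7671) = (7.3730, 11.3510)
link 2: phi[2] = 50 + 25 + 50 = 125 deg
  cos(125 deg) = -0.5736, sin(125 deg) = 0.8192
  joint[3] = (7.3730, 11.3510) + 7.6 * (-0.5736, 0.8192) = (7.3730 + -4.3592, 11.3510 + 6.2256) = (3.0138, 17.5765)
End effector: (3.0138, 17.5765)

Answer: 3.0138 17.5765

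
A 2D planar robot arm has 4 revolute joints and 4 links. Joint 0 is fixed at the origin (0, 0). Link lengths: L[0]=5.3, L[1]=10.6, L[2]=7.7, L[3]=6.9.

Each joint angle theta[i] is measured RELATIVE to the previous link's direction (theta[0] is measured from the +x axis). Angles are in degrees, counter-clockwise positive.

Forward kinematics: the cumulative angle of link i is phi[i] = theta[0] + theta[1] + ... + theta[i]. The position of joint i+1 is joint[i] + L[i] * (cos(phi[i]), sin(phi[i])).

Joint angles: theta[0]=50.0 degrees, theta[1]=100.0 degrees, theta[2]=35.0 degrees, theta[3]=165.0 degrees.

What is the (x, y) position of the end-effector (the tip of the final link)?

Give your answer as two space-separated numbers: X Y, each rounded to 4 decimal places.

joint[0] = (0.0000, 0.0000)  (base)
link 0: phi[0] = 50 = 50 deg
  cos(50 deg) = 0.6428, sin(50 deg) = 0.7660
  joint[1] = (0.0000, 0.0000) + 5.3 * (0.6428, 0.7660) = (0.0000 + 3.4068, 0.0000 + 4.0600) = (3.4068, 4.0600)
link 1: phi[1] = 50 + 100 = 150 deg
  cos(150 deg) = -0.8660, sin(150 deg) = 0.5000
  joint[2] = (3.4068, 4.0600) + 10.6 * (-0.8660, 0.5000) = (3.4068 + -9.1799, 4.0600 + 5.3000) = (-5.7731, 9.3600)
link 2: phi[2] = 50 + 100 + 35 = 185 deg
  cos(185 deg) = -0.9962, sin(185 deg) = -0.0872
  joint[3] = (-5.7731, 9.3600) + 7.7 * (-0.9962, -0.0872) = (-5.7731 + -7.6707, 9.3600 + -0.6711) = (-13.4438, 8.6889)
link 3: phi[3] = 50 + 100 + 35 + 165 = 350 deg
  cos(350 deg) = 0.9848, sin(350 deg) = -0.1736
  joint[4] = (-13.4438, 8.6889) + 6.9 * (0.9848, -0.1736) = (-13.4438 + 6.7952, 8.6889 + -1.1982) = (-6.6486, 7.4908)
End effector: (-6.6486, 7.4908)

Answer: -6.6486 7.4908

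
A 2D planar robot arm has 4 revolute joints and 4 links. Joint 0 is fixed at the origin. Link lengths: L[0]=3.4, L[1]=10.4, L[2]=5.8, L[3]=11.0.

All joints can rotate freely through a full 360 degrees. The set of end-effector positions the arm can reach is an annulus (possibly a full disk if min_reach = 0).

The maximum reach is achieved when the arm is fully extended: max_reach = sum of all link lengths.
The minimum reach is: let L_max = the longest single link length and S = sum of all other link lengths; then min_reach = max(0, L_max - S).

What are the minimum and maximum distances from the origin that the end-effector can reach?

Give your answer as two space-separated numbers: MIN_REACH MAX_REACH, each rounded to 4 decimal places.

Link lengths: [3.4, 10.4, 5.8, 11.0]
max_reach = 3.4 + 10.4 + 5.8 + 11 = 30.6
L_max = max([3.4, 10.4, 5.8, 11.0]) = 11
S (sum of others) = 30.6 - 11 = 19.6
min_reach = max(0, 11 - 19.6) = max(0, -8.6) = 0

Answer: 0.0000 30.6000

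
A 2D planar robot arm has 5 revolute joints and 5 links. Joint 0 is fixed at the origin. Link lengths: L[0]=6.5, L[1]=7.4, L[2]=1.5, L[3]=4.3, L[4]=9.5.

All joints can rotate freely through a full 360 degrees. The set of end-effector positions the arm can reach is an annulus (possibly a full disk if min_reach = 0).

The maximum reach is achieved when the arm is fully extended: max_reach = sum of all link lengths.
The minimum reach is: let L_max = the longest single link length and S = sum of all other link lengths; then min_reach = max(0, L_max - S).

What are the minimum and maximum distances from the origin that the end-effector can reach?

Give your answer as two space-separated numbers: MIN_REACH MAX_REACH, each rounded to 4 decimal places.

Answer: 0.0000 29.2000

Derivation:
Link lengths: [6.5, 7.4, 1.5, 4.3, 9.5]
max_reach = 6.5 + 7.4 + 1.5 + 4.3 + 9.5 = 29.2
L_max = max([6.5, 7.4, 1.5, 4.3, 9.5]) = 9.5
S (sum of others) = 29.2 - 9.5 = 19.7
min_reach = max(0, 9.5 - 19.7) = max(0, -10.2) = 0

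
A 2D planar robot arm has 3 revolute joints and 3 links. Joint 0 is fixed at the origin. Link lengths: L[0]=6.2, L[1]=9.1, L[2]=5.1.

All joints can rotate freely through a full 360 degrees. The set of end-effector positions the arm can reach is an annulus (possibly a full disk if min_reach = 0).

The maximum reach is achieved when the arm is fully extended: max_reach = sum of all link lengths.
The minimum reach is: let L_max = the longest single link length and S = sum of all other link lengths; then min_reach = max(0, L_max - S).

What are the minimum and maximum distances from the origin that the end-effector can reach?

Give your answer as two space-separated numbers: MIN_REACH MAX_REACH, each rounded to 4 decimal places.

Link lengths: [6.2, 9.1, 5.1]
max_reach = 6.2 + 9.1 + 5.1 = 20.4
L_max = max([6.2, 9.1, 5.1]) = 9.1
S (sum of others) = 20.4 - 9.1 = 11.3
min_reach = max(0, 9.1 - 11.3) = max(0, -2.2) = 0

Answer: 0.0000 20.4000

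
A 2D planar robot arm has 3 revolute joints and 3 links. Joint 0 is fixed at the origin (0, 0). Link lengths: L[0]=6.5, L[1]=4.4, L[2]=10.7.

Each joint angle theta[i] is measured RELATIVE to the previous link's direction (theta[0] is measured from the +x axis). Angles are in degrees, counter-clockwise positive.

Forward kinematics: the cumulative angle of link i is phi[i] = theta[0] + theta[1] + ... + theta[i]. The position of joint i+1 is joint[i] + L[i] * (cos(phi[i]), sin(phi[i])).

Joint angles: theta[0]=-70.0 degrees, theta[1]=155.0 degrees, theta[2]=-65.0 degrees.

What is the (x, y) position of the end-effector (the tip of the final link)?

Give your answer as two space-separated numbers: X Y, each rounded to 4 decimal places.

Answer: 12.6613 1.9349

Derivation:
joint[0] = (0.0000, 0.0000)  (base)
link 0: phi[0] = -70 = -70 deg
  cos(-70 deg) = 0.3420, sin(-70 deg) = -0.9397
  joint[1] = (0.0000, 0.0000) + 6.5 * (0.3420, -0.9397) = (0.0000 + 2.2231, 0.0000 + -6.1080) = (2.2231, -6.1080)
link 1: phi[1] = -70 + 155 = 85 deg
  cos(85 deg) = 0.0872, sin(85 deg) = 0.9962
  joint[2] = (2.2231, -6.1080) + 4.4 * (0.0872, 0.9962) = (2.2231 + 0.3835, -6.1080 + 4.3833) = (2.6066, -1.7247)
link 2: phi[2] = -70 + 155 + -65 = 20 deg
  cos(20 deg) = 0.9397, sin(20 deg) = 0.3420
  joint[3] = (2.6066, -1.7247) + 10.7 * (0.9397, 0.3420) = (2.6066 + 10.0547, -1.7247 + 3.6596) = (12.6613, 1.9349)
End effector: (12.6613, 1.9349)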